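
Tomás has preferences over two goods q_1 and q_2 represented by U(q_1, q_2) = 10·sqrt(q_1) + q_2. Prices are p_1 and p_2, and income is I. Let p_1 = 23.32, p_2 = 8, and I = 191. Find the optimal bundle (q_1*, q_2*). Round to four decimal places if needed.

MU_q_1 = 5/√q_1, MU_q_2 = 1. Tangency: 5/√q_1 = p_1/p_2.
Thus q_1* = (5·p_2/p_1)² — independent of I — with the rest of income spent on q_2.
Plugging in: q_1* = (5·8/23.32)² = 2.9421, q_2* = 15.2987.

q_1* = 2.9421, q_2* = 15.2987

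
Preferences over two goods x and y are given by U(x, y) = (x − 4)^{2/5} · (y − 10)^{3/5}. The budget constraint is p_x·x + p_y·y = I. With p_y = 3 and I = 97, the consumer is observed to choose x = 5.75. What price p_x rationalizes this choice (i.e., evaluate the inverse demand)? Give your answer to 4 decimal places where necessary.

This is Cobb-Douglas in (x−4, y−10): tangency gives 0.4·p_y·(y−10) = 0.6·p_x·(x−4).
Substituting into the budget: x* = 4 + 0.4·(I − 4·p_x − 10·p_y)/p_x, and y* = 10 + 0.6·(…)/p_y.
Set x* = 5.75 in the demand function and solve for p_x: p_x = 8.

p_x = 8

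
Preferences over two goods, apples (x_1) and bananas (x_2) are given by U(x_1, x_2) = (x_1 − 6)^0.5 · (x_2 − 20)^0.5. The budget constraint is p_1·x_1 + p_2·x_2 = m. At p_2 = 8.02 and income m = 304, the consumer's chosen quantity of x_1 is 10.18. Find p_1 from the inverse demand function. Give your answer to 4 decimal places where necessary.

Let x_1' = x_1−6, x_2' = x_2−20. MRS = x_2'/x_1' = p_1/p_2.
Substituting into the budget: x_1* = 6 + 0.5·(m − 6·p_1 − 20·p_2)/p_1, and x_2* = 20 + 0.5·(…)/p_2.
Set x_1* = 10.18 in the demand function and solve for p_1: p_1 = 10.

p_1 = 10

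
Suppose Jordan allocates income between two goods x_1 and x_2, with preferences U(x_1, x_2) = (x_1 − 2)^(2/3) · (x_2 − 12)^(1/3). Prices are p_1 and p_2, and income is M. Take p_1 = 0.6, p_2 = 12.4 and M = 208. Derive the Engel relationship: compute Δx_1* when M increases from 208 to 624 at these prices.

Discretionary income = 208 − 2·0.6 − 12·12.4 = 58; x_1* = 2 + 2/3·58/0.6 = 66.4444.
At M' = 624: x_1* = 528.6667. Change: 528.6667 − 66.4444 = 462.2222.

Δx_1* = 462.2222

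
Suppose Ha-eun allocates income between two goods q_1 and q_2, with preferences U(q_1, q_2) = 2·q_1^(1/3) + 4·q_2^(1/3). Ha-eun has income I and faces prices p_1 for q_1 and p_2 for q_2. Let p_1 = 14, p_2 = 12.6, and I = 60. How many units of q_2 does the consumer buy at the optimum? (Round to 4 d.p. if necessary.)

With the ratio pinned down, the budget gives q_1* = I/(p_1 + p_2·(q_2/q_1)) and q_2* = (q_2/q_1)·q_1*.
Numerically q_2/q_1 = 3.312693, so q_1* = 60/(14 + 12.6·3.312693) = 1.0764 and q_2* = 3.312693·1.0764 = 3.5659.

q_2* = 3.5659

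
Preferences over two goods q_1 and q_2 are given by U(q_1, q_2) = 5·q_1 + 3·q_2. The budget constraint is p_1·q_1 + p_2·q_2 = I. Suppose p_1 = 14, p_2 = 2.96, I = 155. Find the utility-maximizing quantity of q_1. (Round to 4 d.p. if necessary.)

q_1* = 0

Linear utility — the consumer picks whichever good has higher MU/price: 5/14 = 0.3571 vs 3/2.96 = 1.0135.
q_2 gives more utility per dollar, so spend all income on q_2: q_2* = I/p_2, q_1* = 0.
Numerically: q_1* = 0, q_2* = 52.3649.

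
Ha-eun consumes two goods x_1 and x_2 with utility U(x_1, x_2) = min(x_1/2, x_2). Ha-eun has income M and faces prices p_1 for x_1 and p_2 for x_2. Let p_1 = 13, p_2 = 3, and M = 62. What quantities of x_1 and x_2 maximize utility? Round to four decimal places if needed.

With perfect complements, no substitution: consume in ratio x_1:x_2 = 2:1.
Budget: p_1·x_1 + p_2·(1/2)·x_1 = M, so (2·p_1 + p_2)·x_1 = 2·M.
Demand: x_1*(p_1,p_2,M) = 2·M/(2·p_1 + p_2), x_2* = M/(2·p_1 + p_2).
Here 2·13 + 3 = 29, giving x_1* = 4.2759 and x_2* = 2.1379.

x_1* = 4.2759, x_2* = 2.1379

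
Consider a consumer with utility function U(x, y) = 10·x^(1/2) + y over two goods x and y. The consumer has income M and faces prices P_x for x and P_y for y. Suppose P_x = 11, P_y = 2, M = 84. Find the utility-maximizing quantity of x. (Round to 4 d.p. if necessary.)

x* = 0.8264

Utility is quasi-linear in y; the FOC for x is 5/√x = P_x/P_y.
Thus x* = (5·P_y/P_x)² — independent of M — with the rest of income spent on y.
Plugging in: x* = (5·2/11)² = 0.8264.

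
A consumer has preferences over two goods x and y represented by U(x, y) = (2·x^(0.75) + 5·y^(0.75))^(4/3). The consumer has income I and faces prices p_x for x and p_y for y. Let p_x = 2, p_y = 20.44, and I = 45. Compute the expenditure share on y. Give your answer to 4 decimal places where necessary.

Substitute y = (y/x)·x into the budget: x* = I/(p_x + p_y·(y/x)).
Numerically y/x = 0.003581, so x* = 45/(2 + 20.44·0.003581) = 21.7057 and y* = 0.003581·21.7057 = 0.0777.
Expenditure on y: 20.44·0.0777 = 1.5886; share = 0.0353.

share on y = 0.0353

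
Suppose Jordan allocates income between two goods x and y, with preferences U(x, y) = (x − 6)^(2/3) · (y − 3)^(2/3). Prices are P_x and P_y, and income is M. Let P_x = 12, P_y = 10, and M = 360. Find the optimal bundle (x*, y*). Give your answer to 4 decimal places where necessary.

Let x' = x−6, y' = y−3. MRS = y'/x' = P_x/P_y.
Substituting into the budget: x* = 6 + 0.5·(M − 6·P_x − 3·P_y)/P_x, and y* = 3 + 0.5·(…)/P_y.
Discretionary income = 360 − 6·12 − 3·10 = 258; x* = 6 + 0.5·258/12 = 16.75; y* = 3 + 0.5·258/10 = 15.9.

x* = 16.75, y* = 15.9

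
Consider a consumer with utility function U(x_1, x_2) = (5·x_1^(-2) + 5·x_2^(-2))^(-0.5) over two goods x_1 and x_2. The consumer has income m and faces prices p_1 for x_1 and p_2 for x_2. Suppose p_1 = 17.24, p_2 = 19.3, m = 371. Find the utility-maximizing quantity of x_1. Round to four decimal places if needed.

MU_x_1 ∝ 5·x_1^(-3), MU_x_2 ∝ 5·x_2^(-3), so MRS = (x_2/x_1)^(3) = p_1/p_2.
Solve for the ratio: x_2/x_1 = [p_1/p_2]^(1/3).
With the ratio pinned down, the budget gives x_1* = m/(p_1 + p_2·(x_2/x_1)) and x_2* = (x_2/x_1)·x_1*.
Numerically x_2/x_1 = 0.963075, so x_1* = 371/(17.24 + 19.3·0.963075) = 10.3552.

x_1* = 10.3552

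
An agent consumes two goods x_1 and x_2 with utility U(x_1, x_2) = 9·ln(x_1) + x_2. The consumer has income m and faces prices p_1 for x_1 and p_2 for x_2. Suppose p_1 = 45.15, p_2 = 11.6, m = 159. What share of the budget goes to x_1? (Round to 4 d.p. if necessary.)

share on x_1 = 0.6566

Set MRS = p_1/p_2: (9/x_1)/1 = p_1/p_2.
So x_1*(p_1,p_2) = 9·p_2/p_1, independent of income; and x_2* = (m − 9·p_2)/p_2.
At the given prices: x_1* = 9·11.6/45.15 = 2.3123, and x_2* = 4.7069.
Expenditure on x_1: 45.15·2.3123 = 104.4; share = 0.6566.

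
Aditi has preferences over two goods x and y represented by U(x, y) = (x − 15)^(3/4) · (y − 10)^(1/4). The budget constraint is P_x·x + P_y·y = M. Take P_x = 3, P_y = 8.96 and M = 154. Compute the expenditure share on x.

share on x = 0.3867

MRS = 3·(y−10)/(x−15). Tangency with P_x/P_y gives y−10 = (1/3)·(P_x/P_y)·(x−15).
Substituting into the budget: x* = 15 + 0.75·(M − 15·P_x − 10·P_y)/P_x, and y* = 10 + 0.25·(…)/P_y.
Discretionary income = 154 − 15·3 − 10·8.96 = 19.4; x* = 15 + 0.75·19.4/3 = 19.85; y* = 10 + 0.25·19.4/8.96 = 10.5413.
Expenditure on x: 3·19.85 = 59.55; share = 0.3867.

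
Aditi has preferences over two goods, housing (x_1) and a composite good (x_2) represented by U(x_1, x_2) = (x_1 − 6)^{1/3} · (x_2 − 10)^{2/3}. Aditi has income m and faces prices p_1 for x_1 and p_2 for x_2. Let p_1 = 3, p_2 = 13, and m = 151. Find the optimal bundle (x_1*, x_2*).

Let x_1' = x_1−6, x_2' = x_2−10. MRS = (1/2)·x_2'/x_1' = p_1/p_2.
After buying the subsistence bundle (6, 10), a share 1/3 of the remaining income goes to x_1: x_1* = 6 + 1/3·(m − 6p_1 − 10p_2)/p_1.
Discretionary income = 151 − 6·3 − 10·13 = 3; x_1* = 6 + 1/3·3/3 = 6.3333; x_2* = 10 + 2/3·3/13 = 10.1538.

x_1* = 6.3333, x_2* = 10.1538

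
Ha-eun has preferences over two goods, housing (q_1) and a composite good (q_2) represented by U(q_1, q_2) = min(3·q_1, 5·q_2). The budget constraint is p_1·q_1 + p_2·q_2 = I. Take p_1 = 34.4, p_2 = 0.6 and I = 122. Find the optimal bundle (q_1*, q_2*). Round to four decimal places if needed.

q_1* = 3.5098, q_2* = 2.1059

Here 5·34.4 + 3·0.6 = 173.8, giving q_1* = 3.5098 and q_2* = 2.1059.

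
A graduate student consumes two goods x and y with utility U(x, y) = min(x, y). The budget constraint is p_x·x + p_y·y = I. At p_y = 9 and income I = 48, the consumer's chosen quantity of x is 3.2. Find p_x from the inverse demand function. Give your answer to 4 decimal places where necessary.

p_x = 6

With perfect complements, no substitution: consume in ratio x:y = 1:1.
Budget: p_x·x + p_y·x = I, so (p_x + p_y)·x = I.
Demand: x*(p_x,p_y,I) = I/(p_x + p_y), y* = I/(p_x + p_y).
Set x* = 3.2 in the demand function and solve for p_x: p_x = 6.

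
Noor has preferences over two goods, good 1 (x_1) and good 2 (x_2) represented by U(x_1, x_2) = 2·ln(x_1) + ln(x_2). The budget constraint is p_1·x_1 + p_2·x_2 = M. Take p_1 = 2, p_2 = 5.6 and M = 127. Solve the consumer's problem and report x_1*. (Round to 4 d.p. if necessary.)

x_1* = 42.3333

The MRS is 2·x_2/x_1. Set MRS = p_1/p_2.
Rearranging, p_2·x_2 = (1/2)·p_1·x_1. Substituting into the budget gives p_1·x_1·(1 + (1/2)) = M.
Demand: x_1*(p_1,p_2,M) = 2/3·M/p_1 and x_2* = 1/3·M/p_2.
At p_1=2, p_2=5.6, M=127: x_1* = 2/3·127/2 = 42.3333.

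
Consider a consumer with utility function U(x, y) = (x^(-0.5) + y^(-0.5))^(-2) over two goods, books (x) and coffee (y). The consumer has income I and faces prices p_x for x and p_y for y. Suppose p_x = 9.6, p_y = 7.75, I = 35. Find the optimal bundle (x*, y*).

x* = 1.8879, y* = 2.1775

MRS = MU_x/MU_y = (y/x)^(1.5). Set equal to p_x/p_y.
Solve for the ratio: y/x = [p_x/p_y]^(2/3).
Substitute y = (y/x)·x into the budget: x* = I/(p_x + p_y·(y/x)).
Numerically y/x = 1.153399, so x* = 35/(9.6 + 7.75·1.153399) = 1.8879 and y* = 1.153399·1.8879 = 2.1775.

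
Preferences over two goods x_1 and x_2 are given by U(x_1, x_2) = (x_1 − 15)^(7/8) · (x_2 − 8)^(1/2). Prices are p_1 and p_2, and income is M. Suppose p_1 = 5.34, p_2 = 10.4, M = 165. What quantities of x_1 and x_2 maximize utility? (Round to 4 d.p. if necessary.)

x_1* = 15.2026, x_2* = 8.0594

Let x_1' = x_1−15, x_2' = x_2−8. MRS = (7/4)·x_2'/x_1' = p_1/p_2.
After buying the subsistence bundle (15, 8), a share 7/11 of the remaining income goes to x_1: x_1* = 15 + 7/11·(M − 15p_1 − 8p_2)/p_1.
Discretionary income = 165 − 15·5.34 − 8·10.4 = 1.7; x_1* = 15 + 7/11·1.7/5.34 = 15.2026; x_2* = 8 + 4/11·1.7/10.4 = 8.0594.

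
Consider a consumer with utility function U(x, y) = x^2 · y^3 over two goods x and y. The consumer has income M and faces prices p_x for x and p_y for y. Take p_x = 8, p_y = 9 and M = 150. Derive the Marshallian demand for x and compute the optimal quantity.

MU_x/MU_y = (2·y)/(3·x); tangency sets this equal to p_x/p_y.
Rearranging, p_y·y = (3/2)·p_x·x. Substituting into the budget gives p_x·x·(1 + (3/2)) = M.
Demand: x*(p_x,p_y,M) = 0.4·M/p_x and y* = 0.6·M/p_y.
At p_x=8, p_y=9, M=150: x* = 0.4·150/8 = 7.5.

x* = 7.5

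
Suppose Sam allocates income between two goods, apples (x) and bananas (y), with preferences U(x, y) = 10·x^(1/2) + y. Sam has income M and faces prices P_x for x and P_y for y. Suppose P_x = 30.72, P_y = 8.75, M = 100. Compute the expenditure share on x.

share on x = 0.6231

Set MRS = P_x/P_y: 5·x^(−1/2) = P_x/P_y.
Solve: √x = 5·P_y/P_x, so x*(P_x,P_y) = (5·P_y/P_x)², and y* = (M − P_x·x*)/P_y.
Plugging in: x* = (5·8.75/30.72)² = 2.0282, y* = 4.3078.
Expenditure on x: 30.72·2.0282 = 62.3067; share = 0.6231.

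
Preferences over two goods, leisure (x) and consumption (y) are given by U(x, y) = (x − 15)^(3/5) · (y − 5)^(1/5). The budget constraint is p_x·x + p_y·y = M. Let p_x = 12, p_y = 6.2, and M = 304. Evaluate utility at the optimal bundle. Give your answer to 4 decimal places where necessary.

Discretionary income = 304 − 15·12 − 5·6.2 = 93; x* = 15 + 0.75·93/12 = 20.8125; y* = 5 + 0.25·93/6.2 = 8.75.
Utility at the optimum: U(20.8125, 8.75) = 3.7448.

V = 3.7448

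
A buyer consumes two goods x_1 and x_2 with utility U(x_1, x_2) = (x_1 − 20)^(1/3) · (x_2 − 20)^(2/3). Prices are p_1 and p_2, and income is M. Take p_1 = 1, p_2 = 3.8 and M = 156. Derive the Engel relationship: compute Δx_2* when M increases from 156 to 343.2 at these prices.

MRS = (1/2)·(x_2−20)/(x_1−20). Tangency with p_1/p_2 gives x_2−20 = 2·(p_1/p_2)·(x_1−20).
Substituting into the budget: x_1* = 20 + 1/3·(M − 20·p_1 − 20·p_2)/p_1, and x_2* = 20 + 2/3·(…)/p_2.
Discretionary income = 156 − 20·1 − 20·3.8 = 60; x_2* = 20 + 2/3·60/3.8 = 30.5263.
At M' = 343.2: x_2* = 63.3684. Change: 63.3684 − 30.5263 = 32.8421.

Δx_2* = 32.8421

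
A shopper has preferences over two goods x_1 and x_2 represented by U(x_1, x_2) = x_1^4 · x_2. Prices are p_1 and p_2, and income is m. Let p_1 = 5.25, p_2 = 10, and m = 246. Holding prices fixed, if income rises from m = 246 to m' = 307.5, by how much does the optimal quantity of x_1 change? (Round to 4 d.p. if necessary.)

Δx_1* = 9.3714

The MRS is 4·x_2/x_1. Set MRS = p_1/p_2.
So 4·p_2·x_2 = p_1·x_1; combined with the budget, a share 0.8 of income goes to x_1.
Demand: x_1*(p_1,p_2,m) = 0.8·m/p_1 and x_2* = 0.2·m/p_2.
At p_1=5.25, p_2=10, m=246: x_1* = 0.8·246/5.25 = 37.4857.
At m' = 307.5: x_1* = 46.8571. Change: 46.8571 − 37.4857 = 9.3714.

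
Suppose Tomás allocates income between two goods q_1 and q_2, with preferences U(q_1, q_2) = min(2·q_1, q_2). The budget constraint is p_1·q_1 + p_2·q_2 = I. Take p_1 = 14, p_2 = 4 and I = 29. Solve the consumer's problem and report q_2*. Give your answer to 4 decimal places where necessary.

Demand: q_1*(p_1,p_2,I) = I/(p_1 + 2·p_2), q_2* = 2·I/(p_1 + 2·p_2).
Here 14 + 2·4 = 22, giving q_2* = 2.6364.

q_2* = 2.6364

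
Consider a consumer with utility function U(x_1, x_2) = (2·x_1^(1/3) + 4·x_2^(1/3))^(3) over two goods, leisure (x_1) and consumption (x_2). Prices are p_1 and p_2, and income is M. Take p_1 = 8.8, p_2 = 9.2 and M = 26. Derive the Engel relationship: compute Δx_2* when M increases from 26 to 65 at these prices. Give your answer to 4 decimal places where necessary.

MRS = MU_x_1/MU_x_2 = (1/2)·(x_2/x_1)^(2/3). Set equal to p_1/p_2.
Hence x_2/x_1 = (2·p_1/p_2)^(1/(2/3)), i.e. raised to the 1.5 power.
Substitute x_2 = (x_2/x_1)·x_1 into the budget: x_1* = M/(p_1 + p_2·(x_2/x_1)).
Numerically x_2/x_1 = 2.645984, so x_1* = 26/(8.8 + 9.2·2.645984) = 0.7845 and x_2* = 2.645984·0.7845 = 2.0757.
At M' = 65: x_2* = 5.1893. Change: 5.1893 − 2.0757 = 3.1136.

Δx_2* = 3.1136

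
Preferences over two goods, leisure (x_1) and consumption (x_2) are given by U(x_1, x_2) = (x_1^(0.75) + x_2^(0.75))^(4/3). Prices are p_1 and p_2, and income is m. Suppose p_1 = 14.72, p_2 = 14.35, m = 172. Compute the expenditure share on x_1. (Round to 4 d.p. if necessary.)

share on x_1 = 0.4809

Numerically x_2/x_1 = 1.107194, so x_1* = 172/(14.72 + 14.35·1.107194) = 5.6194 and x_2* = 1.107194·5.6194 = 6.2218.
Expenditure on x_1: 14.72·5.6194 = 82.7176; share = 0.4809.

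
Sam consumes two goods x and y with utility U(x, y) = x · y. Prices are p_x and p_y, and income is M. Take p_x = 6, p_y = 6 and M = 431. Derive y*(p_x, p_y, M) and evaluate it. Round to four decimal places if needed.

y* = 35.9167

Demand: x*(p_x,p_y,M) = 0.5·M/p_x and y* = 0.5·M/p_y.
At p_x=6, p_y=6, M=431: y* = 0.5·431/6 = 35.9167.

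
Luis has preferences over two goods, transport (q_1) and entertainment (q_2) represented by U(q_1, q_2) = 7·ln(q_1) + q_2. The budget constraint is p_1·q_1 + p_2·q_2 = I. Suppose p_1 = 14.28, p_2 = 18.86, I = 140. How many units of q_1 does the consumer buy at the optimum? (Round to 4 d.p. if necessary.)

q_1* = 9.2451

So q_1*(p_1,p_2) = 7·p_2/p_1, independent of income; and q_2* = (I − 7·p_2)/p_2.
At the given prices: q_1* = 7·18.86/14.28 = 9.2451.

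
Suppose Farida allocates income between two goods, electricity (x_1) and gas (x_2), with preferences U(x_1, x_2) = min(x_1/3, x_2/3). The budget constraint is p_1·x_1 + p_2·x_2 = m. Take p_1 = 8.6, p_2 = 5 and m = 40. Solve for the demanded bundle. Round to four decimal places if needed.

x_1* = 2.9412, x_2* = 2.9412

Here 3·8.6 + 3·5 = 40.8, giving x_1* = 2.9412 and x_2* = 2.9412.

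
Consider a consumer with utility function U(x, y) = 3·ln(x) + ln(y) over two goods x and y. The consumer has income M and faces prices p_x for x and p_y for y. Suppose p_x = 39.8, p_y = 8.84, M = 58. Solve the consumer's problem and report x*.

Tangency: MRS = 3·y/x = p_x/p_y.
Rearranging, p_y·y = (1/3)·p_x·x. Substituting into the budget gives p_x·x·(1 + (1/3)) = M.
Demand: x*(p_x,p_y,M) = 0.75·M/p_x and y* = 0.25·M/p_y.
At p_x=39.8, p_y=8.84, M=58: x* = 0.75·58/39.8 = 1.093.

x* = 1.093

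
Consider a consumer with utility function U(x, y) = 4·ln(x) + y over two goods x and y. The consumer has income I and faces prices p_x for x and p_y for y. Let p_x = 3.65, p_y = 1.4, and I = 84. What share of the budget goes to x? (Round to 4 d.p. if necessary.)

share on x = 0.0667

MU_x = 4/x, MU_y = 1. Tangency: 4/x = p_x/p_y.
So x*(p_x,p_y) = 4·p_y/p_x, independent of income; and y* = (I − 4·p_y)/p_y.
At the given prices: x* = 4·1.4/3.65 = 1.5342, and y* = 56.
Expenditure on x: 3.65·1.5342 = 5.6; share = 0.0667.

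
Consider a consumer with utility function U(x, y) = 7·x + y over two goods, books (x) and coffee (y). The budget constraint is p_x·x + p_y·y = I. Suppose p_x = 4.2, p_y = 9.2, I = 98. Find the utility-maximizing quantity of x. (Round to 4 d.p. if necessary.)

Linear utility — the consumer picks whichever good has higher MU/price: 7/4.2 = 1.6667 vs 1/9.2 = 0.1087.
x gives more utility per dollar, so spend all income on x: x* = I/p_x, y* = 0.
Numerically: x* = 23.3333, y* = 0.

x* = 23.3333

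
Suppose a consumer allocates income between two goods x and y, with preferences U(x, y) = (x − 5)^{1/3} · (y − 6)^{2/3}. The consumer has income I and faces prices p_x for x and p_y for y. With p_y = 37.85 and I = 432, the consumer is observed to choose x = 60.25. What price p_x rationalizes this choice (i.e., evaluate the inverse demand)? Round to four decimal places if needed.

This is Cobb-Douglas in (x−5, y−6): tangency gives 1/3·p_y·(y−6) = 2/3·p_x·(x−5).
After buying the subsistence bundle (5, 6), a share 1/3 of the remaining income goes to x: x* = 5 + 1/3·(I − 5p_x − 6p_y)/p_x.
Set x* = 60.25 in the demand function and solve for p_x: p_x = 1.2.

p_x = 1.2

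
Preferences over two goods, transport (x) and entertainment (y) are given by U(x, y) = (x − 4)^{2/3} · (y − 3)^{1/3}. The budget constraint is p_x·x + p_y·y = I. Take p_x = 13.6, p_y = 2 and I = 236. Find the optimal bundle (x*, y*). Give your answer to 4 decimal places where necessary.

Let x' = x−4, y' = y−3. MRS = 2·y'/x' = p_x/p_y.
After buying the subsistence bundle (4, 3), a share 2/3 of the remaining income goes to x: x* = 4 + 2/3·(I − 4p_x − 3p_y)/p_x.
Discretionary income = 236 − 4·13.6 − 3·2 = 175.6; x* = 4 + 2/3·175.6/13.6 = 12.6078; y* = 3 + 1/3·175.6/2 = 32.2667.

x* = 12.6078, y* = 32.2667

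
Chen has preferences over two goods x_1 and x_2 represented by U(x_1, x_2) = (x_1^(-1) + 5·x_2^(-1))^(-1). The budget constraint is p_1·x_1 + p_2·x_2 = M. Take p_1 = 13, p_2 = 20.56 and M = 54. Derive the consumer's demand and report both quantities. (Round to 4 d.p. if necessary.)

x_1* = 1.0897, x_2* = 1.9375

MU_x_1 ∝ x_1^(-2), MU_x_2 ∝ 5·x_2^(-2), so MRS = (1/5)·(x_2/x_1)^(2) = p_1/p_2.
Hence x_2/x_1 = (5·p_1/p_2)^(1/(2)), i.e. raised to the 0.5 power.
With the ratio pinned down, the budget gives x_1* = M/(p_1 + p_2·(x_2/x_1)) and x_2* = (x_2/x_1)·x_1*.
Numerically x_2/x_1 = 1.778055, so x_1* = 54/(13 + 20.56·1.778055) = 1.0897 and x_2* = 1.778055·1.0897 = 1.9375.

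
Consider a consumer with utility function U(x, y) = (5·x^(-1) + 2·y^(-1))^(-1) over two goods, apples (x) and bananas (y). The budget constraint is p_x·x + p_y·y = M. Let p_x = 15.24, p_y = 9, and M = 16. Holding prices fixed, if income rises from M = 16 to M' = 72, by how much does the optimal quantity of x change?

MRS = MU_x/MU_y = (5/2)·(y/x)^(2). Set equal to p_x/p_y.
Hence y/x = ((2/5)·p_x/p_y)^(1/(2)), i.e. raised to the 0.5 power.
Substitute y = (y/x)·x into the budget: x* = M/(p_x + p_y·(y/x)).
Numerically y/x = 0.823003, so x* = 16/(15.24 + 9·0.823003) = 0.7065.
At M' = 72: x* = 3.1792. Change: 3.1792 − 0.7065 = 2.4727.

Δx* = 2.4727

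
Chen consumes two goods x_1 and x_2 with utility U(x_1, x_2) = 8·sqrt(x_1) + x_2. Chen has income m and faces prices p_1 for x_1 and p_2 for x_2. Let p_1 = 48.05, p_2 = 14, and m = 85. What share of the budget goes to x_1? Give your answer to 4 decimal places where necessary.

share on x_1 = 0.7678

Utility is quasi-linear in x_2; the FOC for x_1 is 4/√x_1 = p_1/p_2.
Solve: √x_1 = 4·p_2/p_1, so x_1*(p_1,p_2) = (4·p_2/p_1)², and x_2* = (m − p_1·x_1*)/p_2.
Plugging in: x_1* = (4·14/48.05)² = 1.3583, x_2* = 1.4096.
Expenditure on x_1: 48.05·1.3583 = 65.2653; share = 0.7678.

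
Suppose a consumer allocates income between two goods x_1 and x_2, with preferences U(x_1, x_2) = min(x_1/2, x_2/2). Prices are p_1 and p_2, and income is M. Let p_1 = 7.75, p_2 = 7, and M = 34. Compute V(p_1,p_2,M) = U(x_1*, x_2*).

With perfect complements, no substitution: consume in ratio x_1:x_2 = 2:2.
Budget: p_1·x_1 + p_2·x_1 = M, so (2·p_1 + 2·p_2)·x_1 = 2·M.
Demand: x_1*(p_1,p_2,M) = 2·M/(2·p_1 + 2·p_2), x_2* = 2·M/(2·p_1 + 2·p_2).
Here 2·7.75 + 2·7 = 29.5, giving x_1* = 2.3051 and x_2* = 2.3051.
Utility at the optimum: U(2.3051, 2.3051) = 1.1525.

V = 1.1525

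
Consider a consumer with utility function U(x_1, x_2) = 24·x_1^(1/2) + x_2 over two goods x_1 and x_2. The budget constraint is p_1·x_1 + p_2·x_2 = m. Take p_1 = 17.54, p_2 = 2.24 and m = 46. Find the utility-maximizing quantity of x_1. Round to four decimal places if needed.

x_1* = 2.3485

Utility is quasi-linear in x_2; the FOC for x_1 is 12/√x_1 = p_1/p_2.
Solve: √x_1 = 12·p_2/p_1, so x_1*(p_1,p_2) = (12·p_2/p_1)², and x_2* = (m − p_1·x_1*)/p_2.
Plugging in: x_1* = (12·2.24/17.54)² = 2.3485.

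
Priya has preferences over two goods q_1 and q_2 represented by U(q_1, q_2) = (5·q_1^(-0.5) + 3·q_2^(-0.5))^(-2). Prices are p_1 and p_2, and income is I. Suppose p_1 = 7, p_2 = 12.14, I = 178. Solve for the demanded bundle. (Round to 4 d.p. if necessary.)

q_1* = 13.7104, q_2* = 6.7568

With the ratio pinned down, the budget gives q_1* = I/(p_1 + p_2·(q_2/q_1)) and q_2* = (q_2/q_1)·q_1*.
Numerically q_2/q_1 = 0.492819, so q_1* = 178/(7 + 12.14·0.492819) = 13.7104 and q_2* = 0.492819·13.7104 = 6.7568.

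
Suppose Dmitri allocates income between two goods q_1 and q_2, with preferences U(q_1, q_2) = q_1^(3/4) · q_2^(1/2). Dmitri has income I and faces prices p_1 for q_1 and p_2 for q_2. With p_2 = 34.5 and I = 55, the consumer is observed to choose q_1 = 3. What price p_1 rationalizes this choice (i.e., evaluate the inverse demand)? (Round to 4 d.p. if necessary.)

MU_q_1/MU_q_2 = (0.75·q_2)/(0.5·q_1); tangency sets this equal to p_1/p_2.
So 0.75·p_2·q_2 = 0.5·p_1·q_1; combined with the budget, a share 0.6 of income goes to q_1.
Demand: q_1*(p_1,p_2,I) = 0.6·I/p_1 and q_2* = 0.4·I/p_2.
Set q_1* = 3 in the demand function and solve for p_1: p_1 = 11.

p_1 = 11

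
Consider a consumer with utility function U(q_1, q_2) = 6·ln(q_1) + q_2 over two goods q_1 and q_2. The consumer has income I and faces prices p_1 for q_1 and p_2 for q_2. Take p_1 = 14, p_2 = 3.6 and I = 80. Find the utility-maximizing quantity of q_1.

q_1* = 1.5429

Set MRS = p_1/p_2: (6/q_1)/1 = p_1/p_2.
So q_1*(p_1,p_2) = 6·p_2/p_1, independent of income; and q_2* = (I − 6·p_2)/p_2.
At the given prices: q_1* = 6·3.6/14 = 1.5429.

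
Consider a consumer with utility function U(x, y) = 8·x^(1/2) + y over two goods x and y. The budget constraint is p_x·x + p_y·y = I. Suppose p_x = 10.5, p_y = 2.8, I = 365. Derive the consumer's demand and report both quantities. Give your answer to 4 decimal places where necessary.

x* = 1.1378, y* = 126.0905

Set MRS = p_x/p_y: 4·x^(−1/2) = p_x/p_y.
Thus x* = (4·p_y/p_x)² — independent of I — with the rest of income spent on y.
Plugging in: x* = (4·2.8/10.5)² = 1.1378, y* = 126.0905.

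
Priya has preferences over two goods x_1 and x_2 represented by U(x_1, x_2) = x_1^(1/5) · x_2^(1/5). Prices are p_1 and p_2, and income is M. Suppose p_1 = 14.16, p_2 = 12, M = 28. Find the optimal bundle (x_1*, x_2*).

The MRS is x_2/x_1. Set MRS = p_1/p_2.
So 0.2·p_2·x_2 = 0.2·p_1·x_1; combined with the budget, a share 0.5 of income goes to x_1.
Demand: x_1*(p_1,p_2,M) = 0.5·M/p_1 and x_2* = 0.5·M/p_2.
At p_1=14.16, p_2=12, M=28: x_1* = 0.5·28/14.16 = 0.9887, x_2* = 1.1667.

x_1* = 0.9887, x_2* = 1.1667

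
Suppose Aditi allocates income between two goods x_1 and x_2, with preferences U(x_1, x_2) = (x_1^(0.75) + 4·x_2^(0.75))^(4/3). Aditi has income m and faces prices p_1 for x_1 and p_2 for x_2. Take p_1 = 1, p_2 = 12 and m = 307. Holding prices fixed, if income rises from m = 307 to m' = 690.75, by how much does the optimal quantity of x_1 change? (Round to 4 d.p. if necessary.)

Δx_1* = 334.2339

MRS = MU_x_1/MU_x_2 = (1/4)·(x_2/x_1)^(0.25). Set equal to p_1/p_2.
Hence x_2/x_1 = (4·p_1/p_2)^(1/(0.25)), i.e. raised to the 4 power.
Substitute x_2 = (x_2/x_1)·x_1 into the budget: x_1* = m/(p_1 + p_2·(x_2/x_1)).
Numerically x_2/x_1 = 0.012346, so x_1* = 307/(1 + 12·0.012346) = 267.3871.
At m' = 690.75: x_1* = 601.621. Change: 601.621 − 267.3871 = 334.2339.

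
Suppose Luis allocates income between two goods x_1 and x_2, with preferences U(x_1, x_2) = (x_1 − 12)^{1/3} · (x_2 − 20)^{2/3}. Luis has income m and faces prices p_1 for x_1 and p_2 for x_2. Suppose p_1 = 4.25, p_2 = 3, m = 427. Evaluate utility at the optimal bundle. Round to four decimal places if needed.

Let x_1' = x_1−12, x_2' = x_2−20. MRS = (1/2)·x_2'/x_1' = p_1/p_2.
Substituting into the budget: x_1* = 12 + 1/3·(m − 12·p_1 − 20·p_2)/p_1, and x_2* = 20 + 2/3·(…)/p_2.
Discretionary income = 427 − 12·4.25 − 20·3 = 316; x_1* = 12 + 1/3·316/4.25 = 36.7843; x_2* = 20 + 2/3·316/3 = 90.2222.
Utility at the optimum: U(36.7843, 90.2222) = 49.6259.

V = 49.6259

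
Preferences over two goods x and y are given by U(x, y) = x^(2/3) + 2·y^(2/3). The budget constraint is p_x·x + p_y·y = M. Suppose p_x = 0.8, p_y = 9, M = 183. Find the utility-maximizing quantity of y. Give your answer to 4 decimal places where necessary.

Numerically y/x = 0.005619, so x* = 183/(0.8 + 9·0.005619) = 215.1504 and y* = 0.005619·215.1504 = 1.2089.

y* = 1.2089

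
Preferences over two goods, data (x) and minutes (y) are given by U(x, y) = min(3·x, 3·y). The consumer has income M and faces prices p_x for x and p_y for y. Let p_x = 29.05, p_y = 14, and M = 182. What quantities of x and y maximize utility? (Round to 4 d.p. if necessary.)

x* = 4.2276, y* = 4.2276

Leontief preferences: the optimum is at the kink where x/3 = y/3, i.e. y = x.
Budget: p_x·x + p_y·x = M, so (3·p_x + 3·p_y)·x = 3·M.
Demand: x*(p_x,p_y,M) = 3·M/(3·p_x + 3·p_y), y* = 3·M/(3·p_x + 3·p_y).
Here 3·29.05 + 3·14 = 129.15, giving x* = 4.2276 and y* = 4.2276.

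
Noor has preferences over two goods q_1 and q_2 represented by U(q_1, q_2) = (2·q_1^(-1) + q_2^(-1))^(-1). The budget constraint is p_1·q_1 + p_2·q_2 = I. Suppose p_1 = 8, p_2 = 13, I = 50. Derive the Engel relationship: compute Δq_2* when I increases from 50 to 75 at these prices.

Δq_2* = 0.9117

From the CES first-order condition, 2·(q_2/q_1)^(2) = p_1/p_2.
Hence q_2/q_1 = ((1/2)·p_1/p_2)^(1/(2)), i.e. raised to the 0.5 power.
Substitute q_2 = (q_2/q_1)·q_1 into the budget: q_1* = I/(p_1 + p_2·(q_2/q_1)).
Numerically q_2/q_1 = 0.5547, so q_1* = 50/(8 + 13·0.5547) = 3.2871 and q_2* = 0.5547·3.2871 = 1.8233.
At I' = 75: q_2* = 2.735. Change: 2.735 − 1.8233 = 0.9117.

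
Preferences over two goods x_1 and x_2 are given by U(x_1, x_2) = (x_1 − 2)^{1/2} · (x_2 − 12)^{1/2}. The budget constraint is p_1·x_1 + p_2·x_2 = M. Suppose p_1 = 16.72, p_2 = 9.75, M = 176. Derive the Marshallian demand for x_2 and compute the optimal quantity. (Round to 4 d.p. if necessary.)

Let x_1' = x_1−2, x_2' = x_2−12. MRS = x_2'/x_1' = p_1/p_2.
After buying the subsistence bundle (2, 12), a share 0.5 of the remaining income goes to x_1: x_1* = 2 + 0.5·(M − 2p_1 − 12p_2)/p_1.
Discretionary income = 176 − 2·16.72 − 12·9.75 = 25.56; x_2* = 12 + 0.5·25.56/9.75 = 13.3108.

x_2* = 13.3108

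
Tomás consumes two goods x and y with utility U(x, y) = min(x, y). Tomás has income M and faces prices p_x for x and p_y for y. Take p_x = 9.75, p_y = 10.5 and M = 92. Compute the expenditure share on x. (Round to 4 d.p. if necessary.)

share on x = 0.4815

Demand: x*(p_x,p_y,M) = M/(p_x + p_y), y* = M/(p_x + p_y).
Here 9.75 + 10.5 = 20.25, giving x* = 4.5432 and y* = 4.5432.
Expenditure on x: 9.75·4.5432 = 44.2963; share = 0.4815.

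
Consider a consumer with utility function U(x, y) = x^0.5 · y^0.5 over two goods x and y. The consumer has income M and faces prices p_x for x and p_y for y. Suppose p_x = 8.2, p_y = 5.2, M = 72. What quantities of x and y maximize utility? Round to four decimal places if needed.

x* = 4.3902, y* = 6.9231

Tangency: MRS = y/x = p_x/p_y.
Rearranging, p_y·y = p_x·x. Substituting into the budget gives p_x·x·(1 + 1) = M.
Demand: x*(p_x,p_y,M) = 0.5·M/p_x and y* = 0.5·M/p_y.
At p_x=8.2, p_y=5.2, M=72: x* = 0.5·72/8.2 = 4.3902, y* = 6.9231.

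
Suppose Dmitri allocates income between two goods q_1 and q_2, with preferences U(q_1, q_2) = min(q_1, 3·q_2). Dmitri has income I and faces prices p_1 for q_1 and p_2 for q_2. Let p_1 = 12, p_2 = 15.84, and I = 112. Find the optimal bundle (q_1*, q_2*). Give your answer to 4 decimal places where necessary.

q_1* = 6.4815, q_2* = 2.1605

With perfect complements, no substitution: consume in ratio q_1:q_2 = 3:1.
Budget: p_1·q_1 + p_2·(1/3)·q_1 = I, so (3·p_1 + p_2)·q_1 = 3·I.
Demand: q_1*(p_1,p_2,I) = 3·I/(3·p_1 + p_2), q_2* = I/(3·p_1 + p_2).
Here 3·12 + 15.84 = 51.84, giving q_1* = 6.4815 and q_2* = 2.1605.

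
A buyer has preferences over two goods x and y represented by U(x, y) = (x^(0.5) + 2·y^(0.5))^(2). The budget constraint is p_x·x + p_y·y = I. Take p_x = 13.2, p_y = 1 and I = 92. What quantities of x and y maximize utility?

MRS = MU_x/MU_y = (1/2)·(y/x)^(0.5). Set equal to p_x/p_y.
Hence y/x = (2·p_x/p_y)^(1/(0.5)), i.e. raised to the 2 power.
Substitute y = (y/x)·x into the budget: x* = I/(p_x + p_y·(y/x)).
Numerically y/x = 696.96, so x* = 92/(13.2 + 1·696.96) = 0.1295 and y* = 696.96·0.1295 = 90.29.

x* = 0.1295, y* = 90.29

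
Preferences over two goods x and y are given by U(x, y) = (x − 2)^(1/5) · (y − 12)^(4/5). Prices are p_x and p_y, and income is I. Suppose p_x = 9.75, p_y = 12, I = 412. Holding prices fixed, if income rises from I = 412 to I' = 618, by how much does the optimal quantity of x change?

This is Cobb-Douglas in (x−2, y−12): tangency gives 0.2·p_y·(y−12) = 0.8·p_x·(x−2).
After buying the subsistence bundle (2, 12), a share 0.2 of the remaining income goes to x: x* = 2 + 0.2·(I − 2p_x − 12p_y)/p_x.
Discretionary income = 412 − 2·9.75 − 12·12 = 248.5; x* = 2 + 0.2·248.5/9.75 = 7.0974.
At I' = 618: x* = 11.3231. Change: 11.3231 − 7.0974 = 4.2256.

Δx* = 4.2256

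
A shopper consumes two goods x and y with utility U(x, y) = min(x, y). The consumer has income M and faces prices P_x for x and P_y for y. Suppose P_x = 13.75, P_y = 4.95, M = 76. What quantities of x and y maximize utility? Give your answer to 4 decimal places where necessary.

x* = 4.0642, y* = 4.0642

With perfect complements, no substitution: consume in ratio x:y = 1:1.
Budget: P_x·x + P_y·x = M, so (P_x + P_y)·x = M.
Demand: x*(P_x,P_y,M) = M/(P_x + P_y), y* = M/(P_x + P_y).
Here 13.75 + 4.95 = 18.7, giving x* = 4.0642 and y* = 4.0642.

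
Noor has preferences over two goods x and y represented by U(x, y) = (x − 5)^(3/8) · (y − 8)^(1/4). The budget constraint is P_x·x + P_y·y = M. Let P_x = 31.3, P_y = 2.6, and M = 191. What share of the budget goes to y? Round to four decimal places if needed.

After buying the subsistence bundle (5, 8), a share 0.6 of the remaining income goes to x: x* = 5 + 0.6·(M − 5P_x − 8P_y)/P_x.
Discretionary income = 191 − 5·31.3 − 8·2.6 = 13.7; x* = 5 + 0.6·13.7/31.3 = 5.2626; y* = 8 + 0.4·13.7/2.6 = 10.1077.
Expenditure on y: 2.6·10.1077 = 26.28; share = 0.1376.

share on y = 0.1376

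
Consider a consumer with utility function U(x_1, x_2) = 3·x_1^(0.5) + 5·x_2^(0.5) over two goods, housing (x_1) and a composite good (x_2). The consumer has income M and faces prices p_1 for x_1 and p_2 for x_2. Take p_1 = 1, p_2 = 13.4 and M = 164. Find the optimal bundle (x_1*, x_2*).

x_1* = 135.8407, x_2* = 2.1014

From the CES first-order condition, (3/5)·(x_2/x_1)^(0.5) = p_1/p_2.
Solve for the ratio: x_2/x_1 = [(5/3)·p_1/p_2]^(2).
With the ratio pinned down, the budget gives x_1* = M/(p_1 + p_2·(x_2/x_1)) and x_2* = (x_2/x_1)·x_1*.
Numerically x_2/x_1 = 0.01547, so x_1* = 164/(1 + 13.4·0.01547) = 135.8407 and x_2* = 0.01547·135.8407 = 2.1014.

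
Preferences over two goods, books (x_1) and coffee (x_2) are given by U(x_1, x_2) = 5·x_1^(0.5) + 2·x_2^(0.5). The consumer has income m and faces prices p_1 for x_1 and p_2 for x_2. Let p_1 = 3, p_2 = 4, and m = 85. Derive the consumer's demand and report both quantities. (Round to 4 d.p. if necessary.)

x_1* = 25.2976, x_2* = 2.2768

MU_x_1 ∝ 5·x_1^(-0.5), MU_x_2 ∝ 2·x_2^(-0.5), so MRS = (5/2)·(x_2/x_1)^(0.5) = p_1/p_2.
Hence x_2/x_1 = ((2/5)·p_1/p_2)^(1/(0.5)), i.e. raised to the 2 power.
Substitute x_2 = (x_2/x_1)·x_1 into the budget: x_1* = m/(p_1 + p_2·(x_2/x_1)).
Numerically x_2/x_1 = 0.09, so x_1* = 85/(3 + 4·0.09) = 25.2976 and x_2* = 0.09·25.2976 = 2.2768.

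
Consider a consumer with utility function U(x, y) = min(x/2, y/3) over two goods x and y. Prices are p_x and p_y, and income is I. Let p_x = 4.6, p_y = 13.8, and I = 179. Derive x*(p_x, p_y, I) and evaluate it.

x* = 7.0751

With perfect complements, no substitution: consume in ratio x:y = 2:3.
Budget: p_x·x + p_y·(3/2)·x = I, so (2·p_x + 3·p_y)·x = 2·I.
Demand: x*(p_x,p_y,I) = 2·I/(2·p_x + 3·p_y), y* = 3·I/(2·p_x + 3·p_y).
Here 2·4.6 + 3·13.8 = 50.6, giving x* = 7.0751.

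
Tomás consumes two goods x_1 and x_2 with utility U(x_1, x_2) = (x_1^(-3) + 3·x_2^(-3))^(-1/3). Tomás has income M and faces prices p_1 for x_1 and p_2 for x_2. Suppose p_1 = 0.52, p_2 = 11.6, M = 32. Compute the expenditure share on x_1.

MU_x_1 ∝ x_1^(-4), MU_x_2 ∝ 3·x_2^(-4), so MRS = (1/3)·(x_2/x_1)^(4) = p_1/p_2.
Solve for the ratio: x_2/x_1 = [3·p_1/p_2]^(0.25).
With the ratio pinned down, the budget gives x_1* = M/(p_1 + p_2·(x_2/x_1)) and x_2* = (x_2/x_1)·x_1*.
Numerically x_2/x_1 = 0.605573, so x_1* = 32/(0.52 + 11.6·0.605573) = 4.2414 and x_2* = 0.605573·4.2414 = 2.5685.
Expenditure on x_1: 0.52·4.2414 = 2.2055; share = 0.0689.

share on x_1 = 0.0689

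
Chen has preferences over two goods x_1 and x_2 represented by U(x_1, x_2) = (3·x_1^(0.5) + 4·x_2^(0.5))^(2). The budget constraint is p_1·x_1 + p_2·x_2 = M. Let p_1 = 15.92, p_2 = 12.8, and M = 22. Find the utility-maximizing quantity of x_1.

MU_x_1 ∝ 3·x_1^(-0.5), MU_x_2 ∝ 4·x_2^(-0.5), so MRS = (3/4)·(x_2/x_1)^(0.5) = p_1/p_2.
Solve for the ratio: x_2/x_1 = [(4/3)·p_1/p_2]^(2).
With the ratio pinned down, the budget gives x_1* = M/(p_1 + p_2·(x_2/x_1)) and x_2* = (x_2/x_1)·x_1*.
Numerically x_2/x_1 = 2.750069, so x_1* = 22/(15.92 + 12.8·2.750069) = 0.4304.

x_1* = 0.4304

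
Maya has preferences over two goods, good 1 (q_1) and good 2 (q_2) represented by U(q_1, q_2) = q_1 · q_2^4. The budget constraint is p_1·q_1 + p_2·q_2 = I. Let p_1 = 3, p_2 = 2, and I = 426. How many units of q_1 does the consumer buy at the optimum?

q_1* = 28.4

Demand: q_1*(p_1,p_2,I) = 0.2·I/p_1 and q_2* = 0.8·I/p_2.
At p_1=3, p_2=2, I=426: q_1* = 0.2·426/3 = 28.4.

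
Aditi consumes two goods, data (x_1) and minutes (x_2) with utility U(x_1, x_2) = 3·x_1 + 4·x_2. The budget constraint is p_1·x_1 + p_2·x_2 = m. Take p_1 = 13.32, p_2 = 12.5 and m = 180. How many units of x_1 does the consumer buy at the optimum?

Perfect substitutes: compare marginal utility per dollar. 3/p_1 vs 4/p_2 → 0.2252 vs 0.32.
x_2 gives more utility per dollar, so spend all income on x_2: x_2* = m/p_2, x_1* = 0.
Numerically: x_1* = 0, x_2* = 14.4.

x_1* = 0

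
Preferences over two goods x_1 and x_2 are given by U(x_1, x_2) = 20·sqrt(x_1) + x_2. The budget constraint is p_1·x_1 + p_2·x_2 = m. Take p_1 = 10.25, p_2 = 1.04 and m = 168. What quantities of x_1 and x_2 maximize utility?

Set MRS = p_1/p_2: 10·x_1^(−1/2) = p_1/p_2.
Thus x_1* = (10·p_2/p_1)² — independent of m — with the rest of income spent on x_2.
Plugging in: x_1* = (10·1.04/10.25)² = 1.0295, x_2* = 151.3921.

x_1* = 1.0295, x_2* = 151.3921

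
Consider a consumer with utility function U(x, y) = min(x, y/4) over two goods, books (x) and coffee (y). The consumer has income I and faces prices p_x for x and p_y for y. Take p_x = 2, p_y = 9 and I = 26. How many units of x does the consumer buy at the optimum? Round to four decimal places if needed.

x* = 0.6842

With perfect complements, no substitution: consume in ratio x:y = 1:4.
Budget: p_x·x + p_y·4·x = I, so (p_x + 4·p_y)·x = I.
Demand: x*(p_x,p_y,I) = I/(p_x + 4·p_y), y* = 4·I/(p_x + 4·p_y).
Here 2 + 4·9 = 38, giving x* = 0.6842.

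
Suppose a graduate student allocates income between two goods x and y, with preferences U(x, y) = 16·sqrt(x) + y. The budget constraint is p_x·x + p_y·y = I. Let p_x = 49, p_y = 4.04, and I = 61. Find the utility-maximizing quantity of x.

x* = 0.4351

Set MRS = p_x/p_y: 8·x^(−1/2) = p_x/p_y.
Solve: √x = 8·p_y/p_x, so x*(p_x,p_y) = (8·p_y/p_x)², and y* = (I − p_x·x*)/p_y.
Plugging in: x* = (8·4.04/49)² = 0.4351.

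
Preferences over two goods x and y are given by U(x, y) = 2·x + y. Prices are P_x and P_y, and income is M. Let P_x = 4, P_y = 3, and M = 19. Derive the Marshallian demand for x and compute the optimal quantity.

x* = 4.75

Linear utility — the consumer picks whichever good has higher MU/price: 2/4 = 0.5 vs 1/3 = 0.3333.
x gives more utility per dollar, so spend all income on x: x* = M/P_x, y* = 0.
Numerically: x* = 4.75, y* = 0.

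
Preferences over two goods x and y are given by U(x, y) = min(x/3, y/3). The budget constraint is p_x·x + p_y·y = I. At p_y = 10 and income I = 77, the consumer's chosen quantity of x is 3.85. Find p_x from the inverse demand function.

p_x = 10

Leontief preferences: the optimum is at the kink where x/3 = y/3, i.e. y = x.
Budget: p_x·x + p_y·x = I, so (3·p_x + 3·p_y)·x = 3·I.
Demand: x*(p_x,p_y,I) = 3·I/(3·p_x + 3·p_y), y* = 3·I/(3·p_x + 3·p_y).
Set x* = 3.85 in the demand function and solve for p_x: p_x = 10.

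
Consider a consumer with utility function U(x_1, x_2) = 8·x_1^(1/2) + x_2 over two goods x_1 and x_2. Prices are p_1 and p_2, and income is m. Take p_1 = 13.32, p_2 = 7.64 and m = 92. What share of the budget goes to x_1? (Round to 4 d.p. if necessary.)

Plugging in: x_1* = (4·7.64/13.32)² = 5.2638, x_2* = 2.8647.
Expenditure on x_1: 13.32·5.2638 = 70.1136; share = 0.7621.

share on x_1 = 0.7621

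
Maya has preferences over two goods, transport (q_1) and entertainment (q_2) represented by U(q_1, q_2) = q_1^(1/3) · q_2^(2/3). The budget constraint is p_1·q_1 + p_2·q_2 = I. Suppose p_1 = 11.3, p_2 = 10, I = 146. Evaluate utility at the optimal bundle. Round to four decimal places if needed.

Tangency: MRS = (1/2)·q_2/q_1 = p_1/p_2.
Rearranging, p_2·q_2 = 2·p_1·q_1. Substituting into the budget gives p_1·q_1·(1 + 2) = I.
Demand: q_1*(p_1,p_2,I) = 1/3·I/p_1 and q_2* = 2/3·I/p_2.
At p_1=11.3, p_2=10, I=146: q_1* = 1/3·146/11.3 = 4.3068, q_2* = 9.7333.
Utility at the optimum: U(4.3068, 9.7333) = 7.417.

V = 7.417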